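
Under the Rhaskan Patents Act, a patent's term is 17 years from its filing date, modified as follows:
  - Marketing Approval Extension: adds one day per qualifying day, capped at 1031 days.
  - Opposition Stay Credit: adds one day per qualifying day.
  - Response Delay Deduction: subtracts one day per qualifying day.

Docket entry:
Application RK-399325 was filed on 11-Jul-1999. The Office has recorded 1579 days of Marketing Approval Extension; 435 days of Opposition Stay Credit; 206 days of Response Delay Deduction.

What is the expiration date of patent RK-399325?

2019-12-23

Base term: filing date + 17 years → 11 July 2016.
Marketing Approval Extension: 1579 days claimed exceeds the 1031-day cap, so +1031 days → 8 May 2019.
Opposition Stay Credit: +435 days → 16 July 2020.
Response Delay Deduction: −206 days → 23 December 2019.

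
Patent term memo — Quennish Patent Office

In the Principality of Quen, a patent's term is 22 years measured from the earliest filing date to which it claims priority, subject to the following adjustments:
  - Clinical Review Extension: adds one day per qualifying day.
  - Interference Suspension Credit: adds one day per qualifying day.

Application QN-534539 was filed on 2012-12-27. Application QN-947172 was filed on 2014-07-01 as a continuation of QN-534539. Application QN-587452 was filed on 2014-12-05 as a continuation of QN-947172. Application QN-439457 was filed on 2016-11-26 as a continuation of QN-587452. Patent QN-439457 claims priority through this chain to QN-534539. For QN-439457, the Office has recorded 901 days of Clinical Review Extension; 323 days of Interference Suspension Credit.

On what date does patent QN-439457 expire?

2038-05-04

Earliest priority filing: 27 December 2012.
Base term: 27 December 2012 + 22 years → 27 December 2034.
Clinical Review Extension: +901 days → 15 June 2037.
Interference Suspension Credit: +323 days → 4 May 2038.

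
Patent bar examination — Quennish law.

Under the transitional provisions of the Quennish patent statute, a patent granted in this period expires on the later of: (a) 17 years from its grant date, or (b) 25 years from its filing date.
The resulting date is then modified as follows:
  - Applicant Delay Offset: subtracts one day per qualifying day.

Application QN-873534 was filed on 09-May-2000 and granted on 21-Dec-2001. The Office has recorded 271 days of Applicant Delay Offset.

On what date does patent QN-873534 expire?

(a) grant + 17 years → 21 December 2018.
(b) filing + 25 years → 9 May 2025.
Later of the two: 9 May 2025.
Applicant Delay Offset: −271 days → 11 August 2024.

August 11, 2024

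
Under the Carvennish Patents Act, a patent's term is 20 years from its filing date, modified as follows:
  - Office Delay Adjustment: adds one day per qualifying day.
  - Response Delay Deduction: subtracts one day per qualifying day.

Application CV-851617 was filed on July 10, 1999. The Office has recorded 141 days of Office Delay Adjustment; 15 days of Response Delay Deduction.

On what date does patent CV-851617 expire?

2019-11-13

Base term: filing date + 20 years → 10 July 2019.
Office Delay Adjustment: +141 days → 28 November 2019.
Response Delay Deduction: −15 days → 13 November 2019.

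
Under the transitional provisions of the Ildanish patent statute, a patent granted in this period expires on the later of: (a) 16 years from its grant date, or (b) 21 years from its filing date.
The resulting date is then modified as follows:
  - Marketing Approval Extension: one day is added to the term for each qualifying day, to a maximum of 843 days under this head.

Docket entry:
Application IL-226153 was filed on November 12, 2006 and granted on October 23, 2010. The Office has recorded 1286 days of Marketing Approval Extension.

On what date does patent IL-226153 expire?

(a) grant + 16 years → 23 October 2026.
(b) filing + 21 years → 12 November 2027.
Later of the two: 12 November 2027.
Marketing Approval Extension: 1286 days claimed exceeds the 843-day cap, so +843 days → 4 March 2030.

March 4, 2030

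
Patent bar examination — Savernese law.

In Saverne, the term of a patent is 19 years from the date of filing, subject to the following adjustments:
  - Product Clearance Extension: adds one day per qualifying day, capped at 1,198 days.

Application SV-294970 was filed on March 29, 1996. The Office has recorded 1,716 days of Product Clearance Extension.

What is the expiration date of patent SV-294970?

2018-07-09

Base term: filing date + 19 years → 29 March 2015.
Product Clearance Extension: 1716 days claimed exceeds the 1198-day cap, so +1198 days → 9 July 2018.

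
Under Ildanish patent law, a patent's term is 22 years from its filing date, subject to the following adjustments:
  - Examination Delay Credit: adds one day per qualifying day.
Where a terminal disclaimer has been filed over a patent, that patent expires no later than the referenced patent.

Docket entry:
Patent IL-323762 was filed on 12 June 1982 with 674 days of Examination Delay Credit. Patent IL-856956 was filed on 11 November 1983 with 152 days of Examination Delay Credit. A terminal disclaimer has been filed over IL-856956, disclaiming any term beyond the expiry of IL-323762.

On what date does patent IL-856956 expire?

Natural term of IL-856956:
  Base: filing + 22 years → 11 November 2005.
  Examination Delay Credit: +152 days → 12 April 2006.
Expiry of referenced patent IL-323762:
  Base: filing + 22 years → 12 June 2004.
  Examination Delay Credit: +674 days → 17 April 2006.
Terminal disclaimer: IL-856956 expires on the earlier of 12 April 2006 and 17 April 2006.

2006-04-12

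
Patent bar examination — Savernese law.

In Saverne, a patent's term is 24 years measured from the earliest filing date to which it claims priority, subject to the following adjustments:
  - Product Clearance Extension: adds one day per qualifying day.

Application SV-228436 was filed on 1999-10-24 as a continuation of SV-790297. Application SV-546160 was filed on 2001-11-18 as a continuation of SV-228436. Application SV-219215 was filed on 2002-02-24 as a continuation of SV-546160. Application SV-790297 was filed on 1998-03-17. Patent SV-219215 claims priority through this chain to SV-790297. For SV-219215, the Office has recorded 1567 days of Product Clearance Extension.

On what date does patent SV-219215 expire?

Earliest priority filing: 17 March 1998.
Base term: 17 March 1998 + 24 years → 17 March 2022.
Product Clearance Extension: +1567 days → 1 July 2026.

2026-07-01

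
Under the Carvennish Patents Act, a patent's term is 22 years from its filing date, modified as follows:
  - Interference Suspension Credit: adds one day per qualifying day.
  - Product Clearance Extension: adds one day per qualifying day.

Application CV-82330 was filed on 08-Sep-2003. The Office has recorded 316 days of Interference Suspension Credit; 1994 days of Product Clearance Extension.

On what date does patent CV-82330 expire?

Base term: filing date + 22 years → 8 September 2025.
Interference Suspension Credit: +316 days → 21 July 2026.
Product Clearance Extension: +1994 days → 5 January 2032.

January 5, 2032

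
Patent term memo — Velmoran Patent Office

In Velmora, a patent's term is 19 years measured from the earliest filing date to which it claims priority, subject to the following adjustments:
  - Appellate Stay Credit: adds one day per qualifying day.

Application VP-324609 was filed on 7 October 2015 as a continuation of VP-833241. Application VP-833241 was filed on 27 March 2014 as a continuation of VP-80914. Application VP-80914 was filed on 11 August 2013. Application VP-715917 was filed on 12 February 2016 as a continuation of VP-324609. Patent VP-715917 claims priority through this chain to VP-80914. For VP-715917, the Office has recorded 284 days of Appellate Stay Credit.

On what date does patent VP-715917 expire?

Earliest priority filing: 11 August 2013.
Base term: 11 August 2013 + 19 years → 11 August 2032.
Appellate Stay Credit: +284 days → 22 May 2033.

2033-05-22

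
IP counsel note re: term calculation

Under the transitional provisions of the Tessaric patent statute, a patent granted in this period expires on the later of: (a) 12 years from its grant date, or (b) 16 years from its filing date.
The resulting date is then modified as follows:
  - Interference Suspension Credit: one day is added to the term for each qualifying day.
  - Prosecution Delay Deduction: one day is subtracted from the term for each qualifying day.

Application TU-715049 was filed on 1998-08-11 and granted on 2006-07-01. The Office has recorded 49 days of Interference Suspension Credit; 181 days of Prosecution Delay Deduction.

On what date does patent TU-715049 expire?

2018-02-19

(a) grant + 12 years → 1 July 2018.
(b) filing + 16 years → 11 August 2014.
Later of the two: 1 July 2018.
Interference Suspension Credit: +49 days → 19 August 2018.
Prosecution Delay Deduction: −181 days → 19 February 2018.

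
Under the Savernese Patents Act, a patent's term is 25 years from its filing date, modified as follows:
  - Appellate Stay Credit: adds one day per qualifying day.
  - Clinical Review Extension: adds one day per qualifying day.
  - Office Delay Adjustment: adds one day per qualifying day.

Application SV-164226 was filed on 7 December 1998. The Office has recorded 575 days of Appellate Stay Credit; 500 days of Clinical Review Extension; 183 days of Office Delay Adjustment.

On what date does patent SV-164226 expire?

2027-05-18

Base term: filing date + 25 years → 7 December 2023.
Appellate Stay Credit: +575 days → 4 July 2025.
Clinical Review Extension: +500 days → 16 November 2026.
Office Delay Adjustment: +183 days → 18 May 2027.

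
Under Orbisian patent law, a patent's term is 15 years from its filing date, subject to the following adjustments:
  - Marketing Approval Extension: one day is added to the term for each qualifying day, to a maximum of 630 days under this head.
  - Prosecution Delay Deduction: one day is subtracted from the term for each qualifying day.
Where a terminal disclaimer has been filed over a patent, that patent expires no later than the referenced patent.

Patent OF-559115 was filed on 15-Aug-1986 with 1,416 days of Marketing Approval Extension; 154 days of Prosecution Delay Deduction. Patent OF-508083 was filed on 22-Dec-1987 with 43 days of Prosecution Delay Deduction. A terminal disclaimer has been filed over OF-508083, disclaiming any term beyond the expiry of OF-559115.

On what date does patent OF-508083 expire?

November 9, 2002

Natural term of OF-508083:
  Base: filing + 15 years → 22 December 2002.
  Prosecution Delay Deduction: −43 days → 9 November 2002.
Expiry of referenced patent OF-559115:
  Base: filing + 15 years → 15 August 2001.
  Marketing Approval Extension: 1416 days claimed exceeds the 630-day cap, so +630 days → 7 May 2003.
  Prosecution Delay Deduction: −154 days → 4 December 2002.
Terminal disclaimer: OF-508083 expires on the earlier of 9 November 2002 and 4 December 2002.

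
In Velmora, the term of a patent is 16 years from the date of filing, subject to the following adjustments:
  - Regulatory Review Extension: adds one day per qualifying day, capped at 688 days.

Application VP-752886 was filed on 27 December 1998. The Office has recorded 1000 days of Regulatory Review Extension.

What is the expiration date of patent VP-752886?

November 14, 2016

Base term: filing date + 16 years → 27 December 2014.
Regulatory Review Extension: 1000 days claimed exceeds the 688-day cap, so +688 days → 14 November 2016.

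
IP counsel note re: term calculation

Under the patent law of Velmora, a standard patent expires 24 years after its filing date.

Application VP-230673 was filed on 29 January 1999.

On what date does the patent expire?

2023-01-29

Filing date + 24 years → 29 January 2023.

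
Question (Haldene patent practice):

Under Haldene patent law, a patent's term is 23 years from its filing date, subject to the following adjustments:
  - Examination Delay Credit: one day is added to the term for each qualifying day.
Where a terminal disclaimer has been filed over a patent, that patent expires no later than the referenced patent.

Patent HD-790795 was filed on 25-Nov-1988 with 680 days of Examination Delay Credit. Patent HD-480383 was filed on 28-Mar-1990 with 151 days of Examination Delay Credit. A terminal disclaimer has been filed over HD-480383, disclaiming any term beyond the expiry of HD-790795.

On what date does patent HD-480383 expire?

Natural term of HD-480383:
  Base: filing + 23 years → 28 March 2013.
  Examination Delay Credit: +151 days → 26 August 2013.
Expiry of referenced patent HD-790795:
  Base: filing + 23 years → 25 November 2011.
  Examination Delay Credit: +680 days → 5 October 2013.
Terminal disclaimer: HD-480383 expires on the earlier of 26 August 2013 and 5 October 2013.

2013-08-26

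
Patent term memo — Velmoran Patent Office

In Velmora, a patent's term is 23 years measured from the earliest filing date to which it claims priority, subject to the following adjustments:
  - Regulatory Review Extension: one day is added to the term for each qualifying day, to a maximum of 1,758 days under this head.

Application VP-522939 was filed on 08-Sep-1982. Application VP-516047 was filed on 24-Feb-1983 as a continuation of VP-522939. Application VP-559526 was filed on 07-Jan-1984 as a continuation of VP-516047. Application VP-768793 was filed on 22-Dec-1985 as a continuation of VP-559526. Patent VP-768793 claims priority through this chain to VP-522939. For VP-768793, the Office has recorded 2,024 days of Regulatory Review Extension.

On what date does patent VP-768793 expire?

July 2, 2010

Earliest priority filing: 8 September 1982.
Base term: 8 September 1982 + 23 years → 8 September 2005.
Regulatory Review Extension: 2024 days claimed exceeds the 1758-day cap, so +1758 days → 2 July 2010.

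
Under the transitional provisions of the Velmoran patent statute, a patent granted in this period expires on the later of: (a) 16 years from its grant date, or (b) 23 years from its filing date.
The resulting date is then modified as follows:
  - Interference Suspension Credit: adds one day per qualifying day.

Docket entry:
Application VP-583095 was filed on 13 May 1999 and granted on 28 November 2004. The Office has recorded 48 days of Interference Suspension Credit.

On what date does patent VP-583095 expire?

June 30, 2022

(a) grant + 16 years → 28 November 2020.
(b) filing + 23 years → 13 May 2022.
Later of the two: 13 May 2022.
Interference Suspension Credit: +48 days → 30 June 2022.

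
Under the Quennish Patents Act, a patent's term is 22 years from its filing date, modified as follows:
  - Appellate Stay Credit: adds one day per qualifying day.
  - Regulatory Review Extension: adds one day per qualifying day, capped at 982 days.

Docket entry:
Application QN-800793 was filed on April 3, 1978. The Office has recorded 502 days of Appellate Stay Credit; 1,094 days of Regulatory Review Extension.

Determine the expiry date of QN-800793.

Base term: filing date + 22 years → 3 April 2000.
Appellate Stay Credit: +502 days → 18 August 2001.
Regulatory Review Extension: 1094 days claimed exceeds the 982-day cap, so +982 days → 26 April 2004.

2004-04-26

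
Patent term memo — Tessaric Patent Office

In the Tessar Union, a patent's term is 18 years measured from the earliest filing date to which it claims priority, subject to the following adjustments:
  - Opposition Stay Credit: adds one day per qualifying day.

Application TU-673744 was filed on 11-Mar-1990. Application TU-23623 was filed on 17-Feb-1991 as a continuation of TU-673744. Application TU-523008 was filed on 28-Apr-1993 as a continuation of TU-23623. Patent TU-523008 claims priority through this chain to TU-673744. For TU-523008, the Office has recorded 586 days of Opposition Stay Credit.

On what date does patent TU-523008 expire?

Earliest priority filing: 11 March 1990.
Base term: 11 March 1990 + 18 years → 11 March 2008.
Opposition Stay Credit: +586 days → 18 October 2009.

2009-10-18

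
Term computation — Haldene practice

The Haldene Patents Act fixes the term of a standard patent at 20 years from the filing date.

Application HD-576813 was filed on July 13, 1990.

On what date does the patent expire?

July 13, 2010

Filing date + 20 years → 13 July 2010.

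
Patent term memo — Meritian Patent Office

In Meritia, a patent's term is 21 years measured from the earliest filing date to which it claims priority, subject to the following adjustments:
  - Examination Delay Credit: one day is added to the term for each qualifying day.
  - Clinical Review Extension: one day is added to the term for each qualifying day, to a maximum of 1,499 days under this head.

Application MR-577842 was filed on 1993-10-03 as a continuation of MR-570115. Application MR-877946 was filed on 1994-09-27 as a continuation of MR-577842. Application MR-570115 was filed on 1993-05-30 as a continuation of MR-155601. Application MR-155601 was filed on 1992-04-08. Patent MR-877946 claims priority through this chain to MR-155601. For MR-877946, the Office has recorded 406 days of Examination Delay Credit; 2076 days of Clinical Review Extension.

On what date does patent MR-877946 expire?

Earliest priority filing: 8 April 1992.
Base term: 8 April 1992 + 21 years → 8 April 2013.
Examination Delay Credit: +406 days → 19 May 2014.
Clinical Review Extension: 2076 days claimed exceeds the 1499-day cap, so +1499 days → 26 June 2018.

2018-06-26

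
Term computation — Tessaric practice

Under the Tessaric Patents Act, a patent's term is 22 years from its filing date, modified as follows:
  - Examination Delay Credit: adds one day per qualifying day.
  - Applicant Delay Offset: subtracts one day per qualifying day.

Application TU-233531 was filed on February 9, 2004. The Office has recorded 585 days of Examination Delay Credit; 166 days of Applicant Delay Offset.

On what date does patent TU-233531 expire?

2027-04-04

Base term: filing date + 22 years → 9 February 2026.
Examination Delay Credit: +585 days → 17 September 2027.
Applicant Delay Offset: −166 days → 4 April 2027.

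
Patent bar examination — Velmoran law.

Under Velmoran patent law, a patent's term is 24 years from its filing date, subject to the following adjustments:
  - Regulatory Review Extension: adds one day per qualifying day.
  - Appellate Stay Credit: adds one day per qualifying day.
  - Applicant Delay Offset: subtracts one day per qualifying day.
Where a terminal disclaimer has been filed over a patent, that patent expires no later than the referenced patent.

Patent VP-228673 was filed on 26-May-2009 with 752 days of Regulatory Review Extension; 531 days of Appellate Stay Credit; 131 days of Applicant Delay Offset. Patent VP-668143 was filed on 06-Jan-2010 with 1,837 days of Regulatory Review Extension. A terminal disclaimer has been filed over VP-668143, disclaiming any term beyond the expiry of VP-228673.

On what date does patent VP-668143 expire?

2036-07-21

Natural term of VP-668143:
  Base: filing + 24 years → 6 January 2034.
  Regulatory Review Extension: +1837 days → 17 January 2039.
Expiry of referenced patent VP-228673:
  Base: filing + 24 years → 26 May 2033.
  Regulatory Review Extension: +752 days → 17 June 2035.
  Appellate Stay Credit: +531 days → 29 November 2036.
  Applicant Delay Offset: −131 days → 21 July 2036.
Terminal disclaimer: VP-668143 expires on the earlier of 17 January 2039 and 21 July 2036.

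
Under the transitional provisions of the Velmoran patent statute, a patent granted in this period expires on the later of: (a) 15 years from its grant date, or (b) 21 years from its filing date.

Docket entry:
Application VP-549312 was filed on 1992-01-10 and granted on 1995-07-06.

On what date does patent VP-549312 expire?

2013-01-10

(a) grant + 15 years → 6 July 2010.
(b) filing + 21 years → 10 January 2013.
Later of the two: 10 January 2013.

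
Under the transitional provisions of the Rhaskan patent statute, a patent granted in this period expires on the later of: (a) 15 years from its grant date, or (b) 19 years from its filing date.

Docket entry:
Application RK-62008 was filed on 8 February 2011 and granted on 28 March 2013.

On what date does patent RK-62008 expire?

(a) grant + 15 years → 28 March 2028.
(b) filing + 19 years → 8 February 2030.
Later of the two: 8 February 2030.

February 8, 2030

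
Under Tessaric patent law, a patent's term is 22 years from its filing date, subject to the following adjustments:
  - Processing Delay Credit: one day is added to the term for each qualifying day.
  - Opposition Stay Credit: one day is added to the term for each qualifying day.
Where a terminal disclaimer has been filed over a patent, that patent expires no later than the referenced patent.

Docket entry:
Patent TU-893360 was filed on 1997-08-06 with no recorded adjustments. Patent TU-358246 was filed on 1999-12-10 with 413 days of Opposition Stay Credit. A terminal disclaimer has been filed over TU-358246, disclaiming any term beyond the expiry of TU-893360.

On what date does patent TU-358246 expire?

Natural term of TU-358246:
  Base: filing + 22 years → 10 December 2021.
  Opposition Stay Credit: +413 days → 27 January 2023.
Expiry of referenced patent TU-893360:
  Base: filing + 22 years → 6 August 2019.
Terminal disclaimer: TU-358246 expires on the earlier of 27 January 2023 and 6 August 2019.

2019-08-06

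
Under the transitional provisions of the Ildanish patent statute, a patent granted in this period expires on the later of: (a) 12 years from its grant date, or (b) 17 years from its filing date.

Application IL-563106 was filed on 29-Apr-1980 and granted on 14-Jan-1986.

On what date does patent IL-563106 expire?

1998-01-14

(a) grant + 12 years → 14 January 1998.
(b) filing + 17 years → 29 April 1997.
Later of the two: 14 January 1998.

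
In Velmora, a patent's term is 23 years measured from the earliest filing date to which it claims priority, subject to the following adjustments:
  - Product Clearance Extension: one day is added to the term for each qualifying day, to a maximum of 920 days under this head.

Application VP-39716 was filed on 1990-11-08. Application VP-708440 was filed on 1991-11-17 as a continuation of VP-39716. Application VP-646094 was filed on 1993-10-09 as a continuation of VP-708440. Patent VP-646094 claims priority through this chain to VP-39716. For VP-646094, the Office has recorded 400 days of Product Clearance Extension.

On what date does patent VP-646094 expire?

December 13, 2014

Earliest priority filing: 8 November 1990.
Base term: 8 November 1990 + 23 years → 8 November 2013.
Product Clearance Extension: 400 days (within the 920-day cap) → +400 days → 13 December 2014.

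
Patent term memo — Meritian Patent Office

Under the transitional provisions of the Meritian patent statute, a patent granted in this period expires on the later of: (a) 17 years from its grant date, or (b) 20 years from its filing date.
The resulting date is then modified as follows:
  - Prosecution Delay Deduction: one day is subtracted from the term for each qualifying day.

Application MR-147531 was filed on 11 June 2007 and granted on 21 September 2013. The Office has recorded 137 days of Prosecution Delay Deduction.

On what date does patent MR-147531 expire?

(a) grant + 17 years → 21 September 2030.
(b) filing + 20 years → 11 June 2027.
Later of the two: 21 September 2030.
Prosecution Delay Deduction: −137 days → 7 May 2030.

May 7, 2030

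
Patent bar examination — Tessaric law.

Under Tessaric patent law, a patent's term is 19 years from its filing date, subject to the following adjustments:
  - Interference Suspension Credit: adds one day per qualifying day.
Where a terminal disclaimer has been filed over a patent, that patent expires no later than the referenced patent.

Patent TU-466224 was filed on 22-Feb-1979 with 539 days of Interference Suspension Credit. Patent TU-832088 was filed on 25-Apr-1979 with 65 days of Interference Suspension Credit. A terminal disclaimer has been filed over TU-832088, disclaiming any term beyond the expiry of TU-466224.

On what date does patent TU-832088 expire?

June 29, 1998

Natural term of TU-832088:
  Base: filing + 19 years → 25 April 1998.
  Interference Suspension Credit: +65 days → 29 June 1998.
Expiry of referenced patent TU-466224:
  Base: filing + 19 years → 22 February 1998.
  Interference Suspension Credit: +539 days → 15 August 1999.
Terminal disclaimer: TU-832088 expires on the earlier of 29 June 1998 and 15 August 1999.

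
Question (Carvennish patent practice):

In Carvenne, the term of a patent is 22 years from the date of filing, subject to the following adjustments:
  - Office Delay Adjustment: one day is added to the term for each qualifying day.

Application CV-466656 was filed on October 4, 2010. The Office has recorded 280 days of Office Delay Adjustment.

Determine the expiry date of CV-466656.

July 11, 2033

Base term: filing date + 22 years → 4 October 2032.
Office Delay Adjustment: +280 days → 11 July 2033.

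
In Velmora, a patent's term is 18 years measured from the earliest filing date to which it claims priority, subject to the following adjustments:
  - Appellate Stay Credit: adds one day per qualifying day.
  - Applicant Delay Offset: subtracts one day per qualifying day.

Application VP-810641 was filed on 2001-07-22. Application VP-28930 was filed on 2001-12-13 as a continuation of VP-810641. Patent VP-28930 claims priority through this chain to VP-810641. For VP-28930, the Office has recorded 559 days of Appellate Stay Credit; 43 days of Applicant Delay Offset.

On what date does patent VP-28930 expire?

Earliest priority filing: 22 July 2001.
Base term: 22 July 2001 + 18 years → 22 July 2019.
Appellate Stay Credit: +559 days → 31 January 2021.
Applicant Delay Offset: −43 days → 19 December 2020.

2020-12-19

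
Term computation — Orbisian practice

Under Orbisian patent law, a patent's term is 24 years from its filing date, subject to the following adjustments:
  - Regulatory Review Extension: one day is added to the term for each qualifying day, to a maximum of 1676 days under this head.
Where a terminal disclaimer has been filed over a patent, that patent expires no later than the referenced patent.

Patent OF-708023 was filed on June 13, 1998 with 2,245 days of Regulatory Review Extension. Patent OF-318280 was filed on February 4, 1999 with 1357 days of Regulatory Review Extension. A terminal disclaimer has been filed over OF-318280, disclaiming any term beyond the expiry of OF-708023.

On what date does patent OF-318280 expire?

October 23, 2026

Natural term of OF-318280:
  Base: filing + 24 years → 4 February 2023.
  Regulatory Review Extension: 1357 days (within the 1676-day cap) → +1357 days → 23 October 2026.
Expiry of referenced patent OF-708023:
  Base: filing + 24 years → 13 June 2022.
  Regulatory Review Extension: 2245 days claimed exceeds the 1676-day cap, so +1676 days → 14 January 2027.
Terminal disclaimer: OF-318280 expires on the earlier of 23 October 2026 and 14 January 2027.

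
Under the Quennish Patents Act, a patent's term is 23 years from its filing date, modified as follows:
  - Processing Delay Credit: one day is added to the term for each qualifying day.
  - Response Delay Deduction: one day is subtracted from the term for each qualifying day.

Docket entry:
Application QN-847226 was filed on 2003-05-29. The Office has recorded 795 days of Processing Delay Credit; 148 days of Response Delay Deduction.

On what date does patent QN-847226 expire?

Base term: filing date + 23 years → 29 May 2026.
Processing Delay Credit: +795 days → 1 August 2028.
Response Delay Deduction: −148 days → 6 March 2028.

March 6, 2028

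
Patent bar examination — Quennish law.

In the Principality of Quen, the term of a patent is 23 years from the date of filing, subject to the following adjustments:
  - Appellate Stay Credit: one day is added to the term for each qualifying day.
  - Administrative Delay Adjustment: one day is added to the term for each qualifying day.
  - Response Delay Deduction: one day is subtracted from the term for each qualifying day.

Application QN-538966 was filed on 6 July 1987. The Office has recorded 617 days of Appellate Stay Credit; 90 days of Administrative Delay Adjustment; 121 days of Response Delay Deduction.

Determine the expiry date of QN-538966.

Base term: filing date + 23 years → 6 July 2010.
Appellate Stay Credit: +617 days → 14 March 2012.
Administrative Delay Adjustment: +90 days → 12 June 2012.
Response Delay Deduction: −121 days → 12 February 2012.

February 12, 2012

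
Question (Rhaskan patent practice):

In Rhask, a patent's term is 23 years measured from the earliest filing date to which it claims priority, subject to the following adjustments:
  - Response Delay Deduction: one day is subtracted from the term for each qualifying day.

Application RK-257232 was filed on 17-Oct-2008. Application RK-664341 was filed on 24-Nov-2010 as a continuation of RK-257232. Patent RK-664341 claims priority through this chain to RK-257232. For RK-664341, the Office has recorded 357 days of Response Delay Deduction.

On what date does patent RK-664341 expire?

Earliest priority filing: 17 October 2008.
Base term: 17 October 2008 + 23 years → 17 October 2031.
Response Delay Deduction: −357 days → 25 October 2030.

October 25, 2030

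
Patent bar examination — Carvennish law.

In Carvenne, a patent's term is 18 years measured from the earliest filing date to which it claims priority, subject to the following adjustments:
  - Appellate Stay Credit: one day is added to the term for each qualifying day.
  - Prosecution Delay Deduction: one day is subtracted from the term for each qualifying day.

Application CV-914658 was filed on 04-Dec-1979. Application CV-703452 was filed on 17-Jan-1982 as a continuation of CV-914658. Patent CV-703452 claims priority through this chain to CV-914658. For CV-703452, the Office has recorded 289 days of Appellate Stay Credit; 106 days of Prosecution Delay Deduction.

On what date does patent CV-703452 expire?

Earliest priority filing: 4 December 1979.
Base term: 4 December 1979 + 18 years → 4 December 1997.
Appellate Stay Credit: +289 days → 19 September 1998.
Prosecution Delay Deduction: −106 days → 5 June 1998.

June 5, 1998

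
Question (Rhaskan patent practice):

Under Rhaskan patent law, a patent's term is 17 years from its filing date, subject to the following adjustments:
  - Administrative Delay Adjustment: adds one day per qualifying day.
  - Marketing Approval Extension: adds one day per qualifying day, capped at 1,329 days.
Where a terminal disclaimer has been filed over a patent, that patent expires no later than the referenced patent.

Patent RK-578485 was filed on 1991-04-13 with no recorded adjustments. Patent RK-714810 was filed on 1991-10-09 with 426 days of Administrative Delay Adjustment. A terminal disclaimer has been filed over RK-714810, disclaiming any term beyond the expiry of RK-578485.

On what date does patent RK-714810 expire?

Natural term of RK-714810:
  Base: filing + 17 years → 9 October 2008.
  Administrative Delay Adjustment: +426 days → 9 December 2009.
Expiry of referenced patent RK-578485:
  Base: filing + 17 years → 13 April 2008.
Terminal disclaimer: RK-714810 expires on the earlier of 9 December 2009 and 13 April 2008.

April 13, 2008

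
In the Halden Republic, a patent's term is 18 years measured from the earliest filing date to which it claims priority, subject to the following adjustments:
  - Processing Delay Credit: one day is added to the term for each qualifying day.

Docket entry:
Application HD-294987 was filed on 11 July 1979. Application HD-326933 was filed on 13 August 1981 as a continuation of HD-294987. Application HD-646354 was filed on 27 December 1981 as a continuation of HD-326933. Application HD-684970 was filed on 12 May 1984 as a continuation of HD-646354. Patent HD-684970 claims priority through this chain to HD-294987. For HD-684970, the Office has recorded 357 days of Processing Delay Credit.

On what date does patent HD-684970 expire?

1998-07-03

Earliest priority filing: 11 July 1979.
Base term: 11 July 1979 + 18 years → 11 July 1997.
Processing Delay Credit: +357 days → 3 July 1998.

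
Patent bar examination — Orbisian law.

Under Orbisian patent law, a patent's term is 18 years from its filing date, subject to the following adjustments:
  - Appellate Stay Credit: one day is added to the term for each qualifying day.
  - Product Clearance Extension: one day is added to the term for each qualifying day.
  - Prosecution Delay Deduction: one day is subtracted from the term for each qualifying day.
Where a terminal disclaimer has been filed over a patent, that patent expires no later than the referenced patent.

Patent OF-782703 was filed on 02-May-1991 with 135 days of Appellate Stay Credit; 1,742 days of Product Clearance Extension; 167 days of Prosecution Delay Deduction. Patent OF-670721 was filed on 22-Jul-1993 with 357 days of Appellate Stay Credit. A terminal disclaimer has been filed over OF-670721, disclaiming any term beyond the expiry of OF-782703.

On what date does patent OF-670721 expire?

2012-07-13

Natural term of OF-670721:
  Base: filing + 18 years → 22 July 2011.
  Appellate Stay Credit: +357 days → 13 July 2012.
Expiry of referenced patent OF-782703:
  Base: filing + 18 years → 2 May 2009.
  Appellate Stay Credit: +135 days → 14 September 2009.
  Product Clearance Extension: +1742 days → 22 June 2014.
  Prosecution Delay Deduction: −167 days → 6 January 2014.
Terminal disclaimer: OF-670721 expires on the earlier of 13 July 2012 and 6 January 2014.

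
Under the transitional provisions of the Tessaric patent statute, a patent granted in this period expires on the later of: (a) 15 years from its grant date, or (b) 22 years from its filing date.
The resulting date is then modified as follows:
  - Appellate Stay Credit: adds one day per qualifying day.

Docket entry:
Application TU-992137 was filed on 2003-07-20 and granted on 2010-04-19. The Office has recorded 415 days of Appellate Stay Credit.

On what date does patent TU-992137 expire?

September 8, 2026

(a) grant + 15 years → 19 April 2025.
(b) filing + 22 years → 20 July 2025.
Later of the two: 20 July 2025.
Appellate Stay Credit: +415 days → 8 September 2026.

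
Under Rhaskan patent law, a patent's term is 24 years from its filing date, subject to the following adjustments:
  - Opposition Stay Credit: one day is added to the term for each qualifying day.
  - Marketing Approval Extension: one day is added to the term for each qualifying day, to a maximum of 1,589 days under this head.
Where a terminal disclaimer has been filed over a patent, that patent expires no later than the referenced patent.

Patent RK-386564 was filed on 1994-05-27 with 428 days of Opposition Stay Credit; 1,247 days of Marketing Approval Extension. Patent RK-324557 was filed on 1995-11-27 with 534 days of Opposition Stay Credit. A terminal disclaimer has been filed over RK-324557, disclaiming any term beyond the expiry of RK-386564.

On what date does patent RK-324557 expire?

Natural term of RK-324557:
  Base: filing + 24 years → 27 November 2019.
  Opposition Stay Credit: +534 days → 14 May 2021.
Expiry of referenced patent RK-386564:
  Base: filing + 24 years → 27 May 2018.
  Opposition Stay Credit: +428 days → 29 July 2019.
  Marketing Approval Extension: 1247 days (within the 1589-day cap) → +1247 days → 27 December 2022.
Terminal disclaimer: RK-324557 expires on the earlier of 14 May 2021 and 27 December 2022.

May 14, 2021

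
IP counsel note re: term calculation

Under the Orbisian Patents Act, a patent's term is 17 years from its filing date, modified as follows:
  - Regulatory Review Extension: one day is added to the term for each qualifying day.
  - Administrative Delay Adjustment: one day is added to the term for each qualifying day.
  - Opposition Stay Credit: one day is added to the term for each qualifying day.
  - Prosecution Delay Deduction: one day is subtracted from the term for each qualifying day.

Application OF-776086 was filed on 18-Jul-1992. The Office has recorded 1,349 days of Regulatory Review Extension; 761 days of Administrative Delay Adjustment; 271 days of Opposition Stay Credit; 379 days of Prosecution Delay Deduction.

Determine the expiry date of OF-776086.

2015-01-10

Base term: filing date + 17 years → 18 July 2009.
Regulatory Review Extension: +1349 days → 28 March 2013.
Administrative Delay Adjustment: +761 days → 28 April 2015.
Opposition Stay Credit: +271 days → 24 January 2016.
Prosecution Delay Deduction: −379 days → 10 January 2015.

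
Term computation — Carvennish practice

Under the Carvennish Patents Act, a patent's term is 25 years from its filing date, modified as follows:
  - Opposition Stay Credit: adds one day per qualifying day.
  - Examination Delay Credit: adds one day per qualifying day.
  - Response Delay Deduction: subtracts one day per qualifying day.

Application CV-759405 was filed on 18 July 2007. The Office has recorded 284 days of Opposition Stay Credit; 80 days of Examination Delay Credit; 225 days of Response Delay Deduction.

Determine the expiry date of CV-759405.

2032-12-04

Base term: filing date + 25 years → 18 July 2032.
Opposition Stay Credit: +284 days → 28 April 2033.
Examination Delay Credit: +80 days → 17 July 2033.
Response Delay Deduction: −225 days → 4 December 2032.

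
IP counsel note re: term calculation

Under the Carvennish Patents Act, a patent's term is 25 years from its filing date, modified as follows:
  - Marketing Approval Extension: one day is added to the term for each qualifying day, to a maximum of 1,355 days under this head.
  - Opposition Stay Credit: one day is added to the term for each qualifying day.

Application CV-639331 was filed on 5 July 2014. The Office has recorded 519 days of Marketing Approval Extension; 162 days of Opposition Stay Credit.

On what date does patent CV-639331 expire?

May 16, 2041

Base term: filing date + 25 years → 5 July 2039.
Marketing Approval Extension: 519 days (within the 1355-day cap) → +519 days → 5 December 2040.
Opposition Stay Credit: +162 days → 16 May 2041.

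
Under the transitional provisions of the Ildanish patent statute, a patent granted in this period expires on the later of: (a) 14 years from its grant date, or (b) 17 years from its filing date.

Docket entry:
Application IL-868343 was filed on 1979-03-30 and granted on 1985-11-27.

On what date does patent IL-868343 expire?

November 27, 1999

(a) grant + 14 years → 27 November 1999.
(b) filing + 17 years → 30 March 1996.
Later of the two: 27 November 1999.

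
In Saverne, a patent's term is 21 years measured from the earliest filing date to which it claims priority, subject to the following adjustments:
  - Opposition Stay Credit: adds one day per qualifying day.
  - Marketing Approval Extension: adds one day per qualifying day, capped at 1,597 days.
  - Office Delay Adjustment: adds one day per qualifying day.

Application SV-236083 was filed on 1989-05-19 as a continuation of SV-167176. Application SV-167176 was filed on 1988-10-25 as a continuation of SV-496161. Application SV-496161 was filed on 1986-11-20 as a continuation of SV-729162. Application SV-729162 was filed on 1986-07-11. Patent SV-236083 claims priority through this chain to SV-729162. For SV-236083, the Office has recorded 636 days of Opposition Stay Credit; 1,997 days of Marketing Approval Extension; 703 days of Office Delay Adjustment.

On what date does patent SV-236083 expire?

July 25, 2015

Earliest priority filing: 11 July 1986.
Base term: 11 July 1986 + 21 years → 11 July 2007.
Opposition Stay Credit: +636 days → 7 April 2009.
Marketing Approval Extension: 1997 days claimed exceeds the 1597-day cap, so +1597 days → 21 August 2013.
Office Delay Adjustment: +703 days → 25 July 2015.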